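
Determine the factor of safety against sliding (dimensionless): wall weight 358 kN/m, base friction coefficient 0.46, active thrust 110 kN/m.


Resisting force = mu * W = 0.46 * 358 = 164.68 kN/m
FOS = Resisting / Driving = 164.68 / 110
= 1.4971 (dimensionless)

1.4971 (dimensionless)


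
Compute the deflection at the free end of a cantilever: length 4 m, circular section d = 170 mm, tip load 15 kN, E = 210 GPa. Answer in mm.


I = pi * d^4 / 64 = pi * 170^4 / 64 = 40998275.0 mm^4
L = 4000.0 mm, P = 15000.0 N, E = 210000.0 MPa
delta = P * L^3 / (3 * E * I)
= 15000.0 * 4000.0^3 / (3 * 210000.0 * 40998275.0)
= 37.1676 mm

37.1676 mm


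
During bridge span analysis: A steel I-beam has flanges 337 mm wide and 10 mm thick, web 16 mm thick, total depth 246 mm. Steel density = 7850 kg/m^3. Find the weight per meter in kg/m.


A_flanges = 2 * 337 * 10 = 6740 mm^2
A_web = (246 - 2 * 10) * 16 = 3616 mm^2
A_total = 6740 + 3616 = 10356 mm^2 = 0.010356 m^2
Weight = rho * A = 7850 * 0.010356 = 81.2946 kg/m

81.2946 kg/m


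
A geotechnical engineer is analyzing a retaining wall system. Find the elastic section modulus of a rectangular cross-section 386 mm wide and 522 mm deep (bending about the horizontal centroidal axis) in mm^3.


S = b * h^2 / 6
= 386 * 522^2 / 6
= 386 * 272484 / 6
= 17529804.0 mm^3

17529804.0 mm^3


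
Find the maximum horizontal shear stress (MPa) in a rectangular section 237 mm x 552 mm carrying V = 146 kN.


A = b * h = 237 * 552 = 130824 mm^2
V = 146 kN = 146000.0 N
tau_max = 1.5 * V / A = 1.5 * 146000.0 / 130824
= 1.674 MPa

1.674 MPa


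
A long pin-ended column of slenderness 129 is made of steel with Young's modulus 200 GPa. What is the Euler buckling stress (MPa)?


sigma_cr = pi^2 * E / lambda^2
= 9.8696 * 200000.0 / 129^2
= 9.8696 * 200000.0 / 16641
= 118.6179 MPa

118.6179 MPa


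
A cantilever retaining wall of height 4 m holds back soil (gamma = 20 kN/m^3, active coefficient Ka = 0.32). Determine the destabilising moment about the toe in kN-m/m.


Pa = 0.5 * Ka * gamma * H^2
= 0.5 * 0.32 * 20 * 4^2
= 51.2 kN/m
Arm = H / 3 = 4 / 3 = 1.3333 m
Mo = Pa * arm = Pa * H / 3 = 51.2 * 4 / 3 = 68.2667 kN-m/m

68.2667 kN-m/m


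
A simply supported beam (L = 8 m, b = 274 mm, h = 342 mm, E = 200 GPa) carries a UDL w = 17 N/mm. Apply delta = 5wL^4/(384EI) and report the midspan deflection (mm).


I = 274 * 342^3 / 12 = 913371876.0 mm^4
L = 8000.0 mm, w = 17 N/mm, E = 200000.0 MPa
delta = 5 * w * L^4 / (384 * E * I)
= 5 * 17 * 8000.0^4 / (384 * 200000.0 * 913371876.0)
= 4.9633 mm

4.9633 mm


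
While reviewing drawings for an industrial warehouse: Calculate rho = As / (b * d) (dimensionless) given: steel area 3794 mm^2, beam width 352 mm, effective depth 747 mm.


rho = As / (b * d)
= 3794 / (352 * 747)
= 3794 / 262944
= 0.014429 (dimensionless)

0.014429 (dimensionless)


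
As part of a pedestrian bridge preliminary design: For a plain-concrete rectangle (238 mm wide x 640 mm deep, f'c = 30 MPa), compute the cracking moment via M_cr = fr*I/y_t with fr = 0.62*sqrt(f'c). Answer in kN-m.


fr = 0.62 * sqrt(30) = 0.62 * 5.4772 = 3.3959 MPa
I = 238 * 640^3 / 12 = 5199189333.33 mm^4
y_t = 320.0 mm
M_cr = fr * I / y_t = 3.3959 * 5199189333.33 / 320.0 N-mm
= 55.1744 kN-m

55.1744 kN-m


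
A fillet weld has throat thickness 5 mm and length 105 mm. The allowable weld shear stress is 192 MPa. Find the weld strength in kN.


Strength = throat * length * allowable stress
= 5 * 105 * 192 N
= 100800 N
= 100.8 kN

100.8 kN


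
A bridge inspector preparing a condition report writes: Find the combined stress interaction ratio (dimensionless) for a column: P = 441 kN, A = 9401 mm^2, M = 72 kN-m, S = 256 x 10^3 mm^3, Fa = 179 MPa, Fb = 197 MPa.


f_a = P / A = 441000.0 / 9401 = 46.9099 MPa
f_b = M / S = 72000000.0 / 256000.0 = 281.25 MPa
Ratio = f_a / Fa + f_b / Fb
= 46.9099 / 179 + 281.25 / 197
= 1.6897 (dimensionless)

1.6897 (dimensionless)


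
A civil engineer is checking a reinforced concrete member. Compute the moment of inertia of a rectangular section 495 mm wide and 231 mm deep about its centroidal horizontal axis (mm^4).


I = b * h^3 / 12
= 495 * 231^3 / 12
= 495 * 12326391 / 12
= 508463628.75 mm^4

508463628.75 mm^4


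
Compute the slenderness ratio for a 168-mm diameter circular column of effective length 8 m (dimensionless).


Radius of gyration r = d / 4 = 168 / 4 = 42.0 mm
L_eff = 8000.0 mm
Slenderness ratio = L / r = 8000.0 / 42.0 = 190.48 (dimensionless)

190.48 (dimensionless)


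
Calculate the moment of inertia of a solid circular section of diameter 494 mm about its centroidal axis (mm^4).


r = d / 2 = 494 / 2 = 247.0 mm
I = pi * r^4 / 4 = pi * 247.0^4 / 4
= 2923328996.8 mm^4

2923328996.8 mm^4


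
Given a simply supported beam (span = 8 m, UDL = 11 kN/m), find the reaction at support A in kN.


Total load = w * L = 11 * 8 = 88 kN
By symmetry, each reaction R = total / 2 = 88 / 2 = 44.0 kN

44.0 kN


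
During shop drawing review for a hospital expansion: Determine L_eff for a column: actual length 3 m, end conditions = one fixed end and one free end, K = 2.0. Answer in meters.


L_eff = K * L
= 2.0 * 3
= 6.0 m

6.0 m


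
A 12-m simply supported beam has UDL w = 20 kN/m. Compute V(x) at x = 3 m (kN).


R_A = w * L / 2 = 20 * 12 / 2 = 120.0 kN
V(x) = R_A - w * x = 120.0 - 20 * 3
= 60.0 kN

60.0 kN


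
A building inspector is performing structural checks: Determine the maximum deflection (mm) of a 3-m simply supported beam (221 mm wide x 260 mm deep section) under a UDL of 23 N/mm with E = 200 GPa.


I = 221 * 260^3 / 12 = 323691333.33 mm^4
L = 3000.0 mm, w = 23 N/mm, E = 200000.0 MPa
delta = 5 * w * L^4 / (384 * E * I)
= 5 * 23 * 3000.0^4 / (384 * 200000.0 * 323691333.33)
= 0.3747 mm

0.3747 mm


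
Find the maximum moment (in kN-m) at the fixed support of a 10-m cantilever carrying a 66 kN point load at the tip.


For a cantilever with a point load at the free end:
M_max = P * L = 66 * 10 = 660 kN-m

660 kN-m


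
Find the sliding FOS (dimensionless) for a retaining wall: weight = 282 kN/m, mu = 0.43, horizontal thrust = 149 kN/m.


Resisting force = mu * W = 0.43 * 282 = 121.26 kN/m
FOS = Resisting / Driving = 121.26 / 149
= 0.8138 (dimensionless)

0.8138 (dimensionless)


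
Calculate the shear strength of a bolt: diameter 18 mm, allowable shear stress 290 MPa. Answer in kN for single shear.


A = pi * d^2 / 4 = pi * 18^2 / 4 = 254.469 mm^2
V = f_v * A / 1000 = 290 * 254.469 / 1000
= 73.796 kN

73.796 kN


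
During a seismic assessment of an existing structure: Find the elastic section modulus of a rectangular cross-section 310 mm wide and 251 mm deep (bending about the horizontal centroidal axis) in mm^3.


S = b * h^2 / 6
= 310 * 251^2 / 6
= 310 * 63001 / 6
= 3255051.67 mm^3

3255051.67 mm^3


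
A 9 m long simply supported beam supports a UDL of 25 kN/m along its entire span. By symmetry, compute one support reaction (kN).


Total load = w * L = 25 * 9 = 225 kN
By symmetry, each reaction R = total / 2 = 225 / 2 = 112.5 kN

112.5 kN


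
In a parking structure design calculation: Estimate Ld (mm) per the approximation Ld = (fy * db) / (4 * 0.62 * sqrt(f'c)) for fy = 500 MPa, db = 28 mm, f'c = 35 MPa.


Ld = (fy * db) / (4 * 0.62 * sqrt(f'c))
= (500 * 28) / (4 * 0.62 * sqrt(35))
= 14000 / 14.6719
= 954.21 mm

954.21 mm


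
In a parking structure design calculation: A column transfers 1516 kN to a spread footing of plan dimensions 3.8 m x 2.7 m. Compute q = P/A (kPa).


A = 3.8 * 2.7 = 10.26 m^2
q = P / A = 1516 / 10.26
= 147.7583 kPa

147.7583 kPa


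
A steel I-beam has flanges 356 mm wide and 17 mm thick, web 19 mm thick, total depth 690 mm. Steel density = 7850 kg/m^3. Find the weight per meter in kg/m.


A_flanges = 2 * 356 * 17 = 12104 mm^2
A_web = (690 - 2 * 17) * 19 = 12464 mm^2
A_total = 12104 + 12464 = 24568 mm^2 = 0.024568 m^2
Weight = rho * A = 7850 * 0.024568 = 192.8588 kg/m

192.8588 kg/m


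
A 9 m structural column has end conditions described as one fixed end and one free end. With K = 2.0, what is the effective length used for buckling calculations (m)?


L_eff = K * L
= 2.0 * 9
= 18.0 m

18.0 m


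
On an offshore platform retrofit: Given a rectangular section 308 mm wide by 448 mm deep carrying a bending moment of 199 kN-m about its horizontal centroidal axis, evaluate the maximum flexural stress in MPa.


I = b * h^3 / 12 = 308 * 448^3 / 12 = 2307828394.67 mm^4
y = h / 2 = 448 / 2 = 224.0 mm
M = 199 kN-m = 199000000.0 N-mm
sigma = M * y / I = 199000000.0 * 224.0 / 2307828394.67
= 19.32 MPa

19.32 MPa


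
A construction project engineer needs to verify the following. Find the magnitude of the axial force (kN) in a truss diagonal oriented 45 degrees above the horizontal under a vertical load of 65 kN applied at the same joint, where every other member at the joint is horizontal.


At the joint, only the diagonal has a vertical component, so vertical equilibrium gives:
F * sin(45) = 65
F = 65 / sin(45)
= 65 / 0.707107
= 91.92 kN

91.92 kN


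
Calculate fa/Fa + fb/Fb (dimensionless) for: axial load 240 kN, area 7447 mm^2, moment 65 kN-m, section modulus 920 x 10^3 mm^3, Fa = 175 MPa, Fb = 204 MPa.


f_a = P / A = 240000.0 / 7447 = 32.2277 MPa
f_b = M / S = 65000000.0 / 920000.0 = 70.6522 MPa
Ratio = f_a / Fa + f_b / Fb
= 32.2277 / 175 + 70.6522 / 204
= 0.5305 (dimensionless)

0.5305 (dimensionless)


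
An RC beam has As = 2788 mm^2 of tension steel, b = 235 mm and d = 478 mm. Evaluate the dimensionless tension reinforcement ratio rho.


rho = As / (b * d)
= 2788 / (235 * 478)
= 2788 / 112330
= 0.02482 (dimensionless)

0.02482 (dimensionless)


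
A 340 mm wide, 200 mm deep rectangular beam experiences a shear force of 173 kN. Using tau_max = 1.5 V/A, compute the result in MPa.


A = b * h = 340 * 200 = 68000 mm^2
V = 173 kN = 173000.0 N
tau_max = 1.5 * V / A = 1.5 * 173000.0 / 68000
= 3.8162 MPa

3.8162 MPa


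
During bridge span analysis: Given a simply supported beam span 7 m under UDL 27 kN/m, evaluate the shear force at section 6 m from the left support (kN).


R_A = w * L / 2 = 27 * 7 / 2 = 94.5 kN
V(x) = R_A - w * x = 94.5 - 27 * 6
= -67.5 kN

-67.5 kN


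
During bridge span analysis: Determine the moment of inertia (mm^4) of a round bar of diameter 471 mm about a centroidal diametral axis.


r = d / 2 = 471 / 2 = 235.5 mm
I = pi * r^4 / 4 = pi * 235.5^4 / 4
= 2415758560.74 mm^4

2415758560.74 mm^4


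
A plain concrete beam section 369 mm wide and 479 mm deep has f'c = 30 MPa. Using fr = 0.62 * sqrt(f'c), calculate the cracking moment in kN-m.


fr = 0.62 * sqrt(30) = 0.62 * 5.4772 = 3.3959 MPa
I = 369 * 479^3 / 12 = 3379493849.25 mm^4
y_t = 239.5 mm
M_cr = fr * I / y_t = 3.3959 * 3379493849.25 / 239.5 N-mm
= 47.918 kN-m

47.918 kN-m


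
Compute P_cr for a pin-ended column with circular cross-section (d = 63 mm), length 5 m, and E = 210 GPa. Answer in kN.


I = pi * d^4 / 64 = 773271.66 mm^4
L = 5000.0 mm
P_cr = pi^2 * E * I / L^2
= 9.8696 * 210000.0 * 773271.66 / 5000.0^2
= 64107.84 N = 64.1078 kN

64.1078 kN


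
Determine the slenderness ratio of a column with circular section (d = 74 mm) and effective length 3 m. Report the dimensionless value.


Radius of gyration r = d / 4 = 74 / 4 = 18.5 mm
L_eff = 3000.0 mm
Slenderness ratio = L / r = 3000.0 / 18.5 = 162.16 (dimensionless)

162.16 (dimensionless)


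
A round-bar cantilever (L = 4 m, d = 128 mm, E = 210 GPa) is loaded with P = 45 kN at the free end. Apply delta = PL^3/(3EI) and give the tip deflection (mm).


I = pi * d^4 / 64 = pi * 128^4 / 64 = 13176794.63 mm^4
L = 4000.0 mm, P = 45000.0 N, E = 210000.0 MPa
delta = P * L^3 / (3 * E * I)
= 45000.0 * 4000.0^3 / (3 * 210000.0 * 13176794.63)
= 346.9302 mm

346.9302 mm


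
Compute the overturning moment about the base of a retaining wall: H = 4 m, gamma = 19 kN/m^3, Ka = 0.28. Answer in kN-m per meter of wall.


Pa = 0.5 * Ka * gamma * H^2
= 0.5 * 0.28 * 19 * 4^2
= 42.56 kN/m
Arm = H / 3 = 4 / 3 = 1.3333 m
Mo = Pa * arm = Pa * H / 3 = 42.56 * 4 / 3 = 56.7467 kN-m/m

56.7467 kN-m/m


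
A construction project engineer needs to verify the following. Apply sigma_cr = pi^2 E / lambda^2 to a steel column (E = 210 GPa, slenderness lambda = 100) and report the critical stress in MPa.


sigma_cr = pi^2 * E / lambda^2
= 9.8696 * 210000.0 / 100^2
= 9.8696 * 210000.0 / 10000
= 207.2617 MPa

207.2617 MPa


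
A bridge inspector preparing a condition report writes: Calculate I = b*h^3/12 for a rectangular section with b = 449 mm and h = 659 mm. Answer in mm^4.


I = b * h^3 / 12
= 449 * 659^3 / 12
= 449 * 286191179 / 12
= 10708319947.58 mm^4

10708319947.58 mm^4


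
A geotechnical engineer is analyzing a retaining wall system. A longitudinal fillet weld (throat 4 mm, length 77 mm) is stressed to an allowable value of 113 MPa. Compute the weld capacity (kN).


Strength = throat * length * allowable stress
= 4 * 77 * 113 N
= 34804 N
= 34.8 kN

34.8 kN


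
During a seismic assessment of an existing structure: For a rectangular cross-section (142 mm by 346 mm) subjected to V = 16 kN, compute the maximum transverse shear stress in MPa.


A = b * h = 142 * 346 = 49132 mm^2
V = 16 kN = 16000.0 N
tau_max = 1.5 * V / A = 1.5 * 16000.0 / 49132
= 0.4885 MPa

0.4885 MPa


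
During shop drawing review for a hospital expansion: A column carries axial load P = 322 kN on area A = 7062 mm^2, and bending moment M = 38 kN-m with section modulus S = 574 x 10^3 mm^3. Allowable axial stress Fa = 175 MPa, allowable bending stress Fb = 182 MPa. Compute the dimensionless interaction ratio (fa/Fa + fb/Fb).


f_a = P / A = 322000.0 / 7062 = 45.5961 MPa
f_b = M / S = 38000000.0 / 574000.0 = 66.2021 MPa
Ratio = f_a / Fa + f_b / Fb
= 45.5961 / 175 + 66.2021 / 182
= 0.6243 (dimensionless)

0.6243 (dimensionless)


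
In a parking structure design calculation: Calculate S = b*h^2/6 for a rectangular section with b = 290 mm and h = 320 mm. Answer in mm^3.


S = b * h^2 / 6
= 290 * 320^2 / 6
= 290 * 102400 / 6
= 4949333.33 mm^3

4949333.33 mm^3


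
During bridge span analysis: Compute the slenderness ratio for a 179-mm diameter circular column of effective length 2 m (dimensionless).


Radius of gyration r = d / 4 = 179 / 4 = 44.75 mm
L_eff = 2000.0 mm
Slenderness ratio = L / r = 2000.0 / 44.75 = 44.69 (dimensionless)

44.69 (dimensionless)


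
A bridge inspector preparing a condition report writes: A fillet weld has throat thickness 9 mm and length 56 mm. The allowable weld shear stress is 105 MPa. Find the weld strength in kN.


Strength = throat * length * allowable stress
= 9 * 56 * 105 N
= 52920 N
= 52.92 kN

52.92 kN


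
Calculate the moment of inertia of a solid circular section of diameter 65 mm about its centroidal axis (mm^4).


r = d / 2 = 65 / 2 = 32.5 mm
I = pi * r^4 / 4 = pi * 32.5^4 / 4
= 876240.51 mm^4

876240.51 mm^4


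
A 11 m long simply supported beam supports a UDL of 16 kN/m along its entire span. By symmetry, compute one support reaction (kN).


Total load = w * L = 16 * 11 = 176 kN
By symmetry, each reaction R = total / 2 = 176 / 2 = 88.0 kN

88.0 kN


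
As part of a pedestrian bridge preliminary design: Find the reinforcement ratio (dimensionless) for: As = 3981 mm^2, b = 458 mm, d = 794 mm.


rho = As / (b * d)
= 3981 / (458 * 794)
= 3981 / 363652
= 0.010947 (dimensionless)

0.010947 (dimensionless)


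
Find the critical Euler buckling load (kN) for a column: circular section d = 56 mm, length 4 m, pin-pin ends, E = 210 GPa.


I = pi * d^4 / 64 = 482749.69 mm^4
L = 4000.0 mm
P_cr = pi^2 * E * I / L^2
= 9.8696 * 210000.0 * 482749.69 / 4000.0^2
= 62534.7 N = 62.5347 kN

62.5347 kN


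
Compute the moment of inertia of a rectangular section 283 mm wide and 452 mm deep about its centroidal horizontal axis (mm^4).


I = b * h^3 / 12
= 283 * 452^3 / 12
= 283 * 92345408 / 12
= 2177812538.67 mm^4

2177812538.67 mm^4


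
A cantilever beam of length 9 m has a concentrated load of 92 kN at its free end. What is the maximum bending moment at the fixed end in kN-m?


For a cantilever with a point load at the free end:
M_max = P * L = 92 * 9 = 828 kN-m

828 kN-m


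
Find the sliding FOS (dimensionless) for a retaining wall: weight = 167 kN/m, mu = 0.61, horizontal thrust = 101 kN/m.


Resisting force = mu * W = 0.61 * 167 = 101.87 kN/m
FOS = Resisting / Driving = 101.87 / 101
= 1.0086 (dimensionless)

1.0086 (dimensionless)


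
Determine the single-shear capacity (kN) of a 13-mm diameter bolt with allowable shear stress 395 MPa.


A = pi * d^2 / 4 = pi * 13^2 / 4 = 132.7323 mm^2
V = f_v * A / 1000 = 395 * 132.7323 / 1000
= 52.4293 kN

52.4293 kN


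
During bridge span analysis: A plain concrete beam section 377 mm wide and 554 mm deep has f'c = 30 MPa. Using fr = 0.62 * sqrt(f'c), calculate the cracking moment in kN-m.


fr = 0.62 * sqrt(30) = 0.62 * 5.4772 = 3.3959 MPa
I = 377 * 554^3 / 12 = 5341821827.33 mm^4
y_t = 277.0 mm
M_cr = fr * I / y_t = 3.3959 * 5341821827.33 / 277.0 N-mm
= 65.488 kN-m

65.488 kN-m


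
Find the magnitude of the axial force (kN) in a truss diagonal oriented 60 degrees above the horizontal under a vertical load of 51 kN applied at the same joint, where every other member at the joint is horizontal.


At the joint, only the diagonal has a vertical component, so vertical equilibrium gives:
F * sin(60) = 51
F = 51 / sin(60)
= 51 / 0.866025
= 58.89 kN

58.89 kN


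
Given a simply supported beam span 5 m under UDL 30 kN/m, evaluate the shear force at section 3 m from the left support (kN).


R_A = w * L / 2 = 30 * 5 / 2 = 75.0 kN
V(x) = R_A - w * x = 75.0 - 30 * 3
= -15.0 kN

-15.0 kN


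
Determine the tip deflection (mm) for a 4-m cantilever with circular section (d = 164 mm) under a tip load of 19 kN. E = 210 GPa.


I = pi * d^4 / 64 = pi * 164^4 / 64 = 35509559.99 mm^4
L = 4000.0 mm, P = 19000.0 N, E = 210000.0 MPa
delta = P * L^3 / (3 * E * I)
= 19000.0 * 4000.0^3 / (3 * 210000.0 * 35509559.99)
= 54.356 mm

54.356 mm


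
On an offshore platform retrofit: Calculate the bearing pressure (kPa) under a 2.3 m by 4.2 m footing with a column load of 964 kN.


A = 2.3 * 4.2 = 9.66 m^2
q = P / A = 964 / 9.66
= 99.793 kPa

99.793 kPa


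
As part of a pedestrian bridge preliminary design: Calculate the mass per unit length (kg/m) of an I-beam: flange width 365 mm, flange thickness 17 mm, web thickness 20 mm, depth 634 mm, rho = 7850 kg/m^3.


A_flanges = 2 * 365 * 17 = 12410 mm^2
A_web = (634 - 2 * 17) * 20 = 12000 mm^2
A_total = 12410 + 12000 = 24410 mm^2 = 0.024410 m^2
Weight = rho * A = 7850 * 0.024410 = 191.6185 kg/m

191.6185 kg/m


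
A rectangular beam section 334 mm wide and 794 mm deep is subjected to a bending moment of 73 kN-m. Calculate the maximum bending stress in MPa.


I = b * h^3 / 12 = 334 * 794^3 / 12 = 13932425454.67 mm^4
y = h / 2 = 794 / 2 = 397.0 mm
M = 73 kN-m = 73000000.0 N-mm
sigma = M * y / I = 73000000.0 * 397.0 / 13932425454.67
= 2.08 MPa

2.08 MPa


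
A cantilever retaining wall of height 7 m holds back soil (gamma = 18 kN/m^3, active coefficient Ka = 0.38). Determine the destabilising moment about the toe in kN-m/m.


Pa = 0.5 * Ka * gamma * H^2
= 0.5 * 0.38 * 18 * 7^2
= 167.58 kN/m
Arm = H / 3 = 7 / 3 = 2.3333 m
Mo = Pa * arm = Pa * H / 3 = 167.58 * 7 / 3 = 391.02 kN-m/m

391.02 kN-m/m


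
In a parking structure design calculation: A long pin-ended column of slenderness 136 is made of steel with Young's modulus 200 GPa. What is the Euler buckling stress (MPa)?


sigma_cr = pi^2 * E / lambda^2
= 9.8696 * 200000.0 / 136^2
= 9.8696 * 200000.0 / 18496
= 106.7215 MPa

106.7215 MPa


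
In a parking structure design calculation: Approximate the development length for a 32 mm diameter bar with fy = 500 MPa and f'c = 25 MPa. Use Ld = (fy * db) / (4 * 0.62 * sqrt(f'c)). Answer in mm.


Ld = (fy * db) / (4 * 0.62 * sqrt(f'c))
= (500 * 32) / (4 * 0.62 * sqrt(25))
= 16000 / 12.4
= 1290.32 mm

1290.32 mm


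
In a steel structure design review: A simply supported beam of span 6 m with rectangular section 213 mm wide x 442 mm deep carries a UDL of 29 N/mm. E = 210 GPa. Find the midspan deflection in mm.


I = 213 * 442^3 / 12 = 1532728262.0 mm^4
L = 6000.0 mm, w = 29 N/mm, E = 210000.0 MPa
delta = 5 * w * L^4 / (384 * E * I)
= 5 * 29 * 6000.0^4 / (384 * 210000.0 * 1532728262.0)
= 1.5204 mm

1.5204 mm


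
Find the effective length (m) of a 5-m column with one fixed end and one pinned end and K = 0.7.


L_eff = K * L
= 0.7 * 5
= 3.5 m

3.5 m


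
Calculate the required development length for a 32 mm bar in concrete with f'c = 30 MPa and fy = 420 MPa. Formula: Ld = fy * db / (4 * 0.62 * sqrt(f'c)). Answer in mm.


Ld = (fy * db) / (4 * 0.62 * sqrt(f'c))
= (420 * 32) / (4 * 0.62 * sqrt(30))
= 13440 / 13.5835
= 989.43 mm

989.43 mm


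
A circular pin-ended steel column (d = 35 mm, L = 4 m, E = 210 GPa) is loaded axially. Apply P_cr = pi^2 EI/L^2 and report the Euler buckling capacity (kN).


I = pi * d^4 / 64 = 73661.76 mm^4
L = 4000.0 mm
P_cr = pi^2 * E * I / L^2
= 9.8696 * 210000.0 * 73661.76 / 4000.0^2
= 9542.04 N = 9.542 kN

9.542 kN


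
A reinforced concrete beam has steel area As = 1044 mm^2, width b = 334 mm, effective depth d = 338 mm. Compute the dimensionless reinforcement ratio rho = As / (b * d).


rho = As / (b * d)
= 1044 / (334 * 338)
= 1044 / 112892
= 0.009248 (dimensionless)

0.009248 (dimensionless)


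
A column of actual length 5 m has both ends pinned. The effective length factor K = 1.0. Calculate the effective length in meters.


L_eff = K * L
= 1.0 * 5
= 5.0 m

5.0 m


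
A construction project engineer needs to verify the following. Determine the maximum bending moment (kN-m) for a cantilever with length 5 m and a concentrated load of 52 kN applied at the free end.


For a cantilever with a point load at the free end:
M_max = P * L = 52 * 5 = 260 kN-m

260 kN-m


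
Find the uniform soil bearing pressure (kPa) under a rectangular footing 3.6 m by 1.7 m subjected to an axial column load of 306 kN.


A = 3.6 * 1.7 = 6.12 m^2
q = P / A = 306 / 6.12
= 50.0 kPa

50.0 kPa


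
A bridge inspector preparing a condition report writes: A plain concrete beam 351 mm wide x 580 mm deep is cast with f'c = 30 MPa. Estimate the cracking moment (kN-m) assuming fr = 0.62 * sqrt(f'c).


fr = 0.62 * sqrt(30) = 0.62 * 5.4772 = 3.3959 MPa
I = 351 * 580^3 / 12 = 5707026000.0 mm^4
y_t = 290.0 mm
M_cr = fr * I / y_t = 3.3959 * 5707026000.0 / 290.0 N-mm
= 66.8289 kN-m

66.8289 kN-m


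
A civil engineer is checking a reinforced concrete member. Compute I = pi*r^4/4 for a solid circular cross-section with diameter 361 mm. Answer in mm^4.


r = d / 2 = 361 / 2 = 180.5 mm
I = pi * r^4 / 4 = pi * 180.5^4 / 4
= 833678701.27 mm^4

833678701.27 mm^4


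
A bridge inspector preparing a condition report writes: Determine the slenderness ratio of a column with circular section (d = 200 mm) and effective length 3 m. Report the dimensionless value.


Radius of gyration r = d / 4 = 200 / 4 = 50.0 mm
L_eff = 3000.0 mm
Slenderness ratio = L / r = 3000.0 / 50.0 = 60.0 (dimensionless)

60.0 (dimensionless)


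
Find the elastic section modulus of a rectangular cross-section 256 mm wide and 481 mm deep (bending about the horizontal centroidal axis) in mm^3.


S = b * h^2 / 6
= 256 * 481^2 / 6
= 256 * 231361 / 6
= 9871402.67 mm^3

9871402.67 mm^3


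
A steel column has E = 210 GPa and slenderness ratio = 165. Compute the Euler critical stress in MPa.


sigma_cr = pi^2 * E / lambda^2
= 9.8696 * 210000.0 / 165^2
= 9.8696 * 210000.0 / 27225
= 76.1292 MPa

76.1292 MPa


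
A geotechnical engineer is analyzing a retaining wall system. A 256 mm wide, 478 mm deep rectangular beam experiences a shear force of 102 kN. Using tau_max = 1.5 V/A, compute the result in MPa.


A = b * h = 256 * 478 = 122368 mm^2
V = 102 kN = 102000.0 N
tau_max = 1.5 * V / A = 1.5 * 102000.0 / 122368
= 1.2503 MPa

1.2503 MPa


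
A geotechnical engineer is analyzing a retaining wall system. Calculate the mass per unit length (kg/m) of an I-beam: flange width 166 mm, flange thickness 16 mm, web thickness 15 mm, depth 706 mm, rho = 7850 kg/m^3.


A_flanges = 2 * 166 * 16 = 5312 mm^2
A_web = (706 - 2 * 16) * 15 = 10110 mm^2
A_total = 5312 + 10110 = 15422 mm^2 = 0.015422 m^2
Weight = rho * A = 7850 * 0.015422 = 121.0627 kg/m

121.0627 kg/m


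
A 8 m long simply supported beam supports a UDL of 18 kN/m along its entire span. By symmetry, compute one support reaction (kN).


Total load = w * L = 18 * 8 = 144 kN
By symmetry, each reaction R = total / 2 = 144 / 2 = 72.0 kN

72.0 kN


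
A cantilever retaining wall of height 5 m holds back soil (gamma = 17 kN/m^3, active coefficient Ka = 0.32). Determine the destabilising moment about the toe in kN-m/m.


Pa = 0.5 * Ka * gamma * H^2
= 0.5 * 0.32 * 17 * 5^2
= 68.0 kN/m
Arm = H / 3 = 5 / 3 = 1.6667 m
Mo = Pa * arm = Pa * H / 3 = 68.0 * 5 / 3 = 113.3333 kN-m/m

113.3333 kN-m/m


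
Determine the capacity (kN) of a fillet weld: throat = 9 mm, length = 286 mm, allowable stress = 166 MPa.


Strength = throat * length * allowable stress
= 9 * 286 * 166 N
= 427284 N
= 427.28 kN

427.28 kN


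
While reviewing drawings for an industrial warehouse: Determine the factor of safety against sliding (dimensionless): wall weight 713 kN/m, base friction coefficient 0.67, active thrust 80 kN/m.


Resisting force = mu * W = 0.67 * 713 = 477.71 kN/m
FOS = Resisting / Driving = 477.71 / 80
= 5.9714 (dimensionless)

5.9714 (dimensionless)


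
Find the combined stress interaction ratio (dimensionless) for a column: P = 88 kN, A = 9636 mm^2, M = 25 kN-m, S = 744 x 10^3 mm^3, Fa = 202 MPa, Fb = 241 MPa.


f_a = P / A = 88000.0 / 9636 = 9.1324 MPa
f_b = M / S = 25000000.0 / 744000.0 = 33.6022 MPa
Ratio = f_a / Fa + f_b / Fb
= 9.1324 / 202 + 33.6022 / 241
= 0.1846 (dimensionless)

0.1846 (dimensionless)


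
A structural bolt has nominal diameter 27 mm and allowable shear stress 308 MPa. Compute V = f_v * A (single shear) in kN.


A = pi * d^2 / 4 = pi * 27^2 / 4 = 572.5553 mm^2
V = f_v * A / 1000 = 308 * 572.5553 / 1000
= 176.347 kN

176.347 kN


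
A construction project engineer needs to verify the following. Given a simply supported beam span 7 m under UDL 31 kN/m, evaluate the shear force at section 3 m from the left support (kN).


R_A = w * L / 2 = 31 * 7 / 2 = 108.5 kN
V(x) = R_A - w * x = 108.5 - 31 * 3
= 15.5 kN

15.5 kN


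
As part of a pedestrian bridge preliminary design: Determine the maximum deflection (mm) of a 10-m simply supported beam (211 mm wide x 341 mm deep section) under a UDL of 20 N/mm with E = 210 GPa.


I = 211 * 341^3 / 12 = 697211185.92 mm^4
L = 10000.0 mm, w = 20 N/mm, E = 210000.0 MPa
delta = 5 * w * L^4 / (384 * E * I)
= 5 * 20 * 10000.0^4 / (384 * 210000.0 * 697211185.92)
= 17.7863 mm

17.7863 mm


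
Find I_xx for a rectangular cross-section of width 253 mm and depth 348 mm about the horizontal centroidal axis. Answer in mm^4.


I = b * h^3 / 12
= 253 * 348^3 / 12
= 253 * 42144192 / 12
= 888540048.0 mm^4

888540048.0 mm^4


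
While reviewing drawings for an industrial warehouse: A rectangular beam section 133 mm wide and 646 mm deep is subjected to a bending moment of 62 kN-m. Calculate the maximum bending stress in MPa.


I = b * h^3 / 12 = 133 * 646^3 / 12 = 2987913007.33 mm^4
y = h / 2 = 646 / 2 = 323.0 mm
M = 62 kN-m = 62000000.0 N-mm
sigma = M * y / I = 62000000.0 * 323.0 / 2987913007.33
= 6.7 MPa

6.7 MPa


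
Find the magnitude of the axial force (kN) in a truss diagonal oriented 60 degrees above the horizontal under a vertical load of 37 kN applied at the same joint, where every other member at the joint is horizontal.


At the joint, only the diagonal has a vertical component, so vertical equilibrium gives:
F * sin(60) = 37
F = 37 / sin(60)
= 37 / 0.866025
= 42.72 kN

42.72 kN


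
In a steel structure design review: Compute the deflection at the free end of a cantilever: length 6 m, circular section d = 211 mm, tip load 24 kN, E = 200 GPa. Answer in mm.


I = pi * d^4 / 64 = pi * 211^4 / 64 = 97297060.54 mm^4
L = 6000.0 mm, P = 24000.0 N, E = 200000.0 MPa
delta = P * L^3 / (3 * E * I)
= 24000.0 * 6000.0^3 / (3 * 200000.0 * 97297060.54)
= 88.8002 mm

88.8002 mm


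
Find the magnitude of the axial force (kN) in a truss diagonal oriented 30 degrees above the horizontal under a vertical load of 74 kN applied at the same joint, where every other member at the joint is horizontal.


At the joint, only the diagonal has a vertical component, so vertical equilibrium gives:
F * sin(30) = 74
F = 74 / sin(30)
= 74 / 0.5
= 148.0 kN

148.0 kN


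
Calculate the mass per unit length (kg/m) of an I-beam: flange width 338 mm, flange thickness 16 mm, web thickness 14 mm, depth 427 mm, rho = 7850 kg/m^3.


A_flanges = 2 * 338 * 16 = 10816 mm^2
A_web = (427 - 2 * 16) * 14 = 5530 mm^2
A_total = 10816 + 5530 = 16346 mm^2 = 0.016346 m^2
Weight = rho * A = 7850 * 0.016346 = 128.3161 kg/m

128.3161 kg/m


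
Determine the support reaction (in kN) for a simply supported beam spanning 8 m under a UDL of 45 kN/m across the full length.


Total load = w * L = 45 * 8 = 360 kN
By symmetry, each reaction R = total / 2 = 360 / 2 = 180.0 kN

180.0 kN


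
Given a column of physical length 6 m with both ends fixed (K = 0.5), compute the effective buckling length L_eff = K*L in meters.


L_eff = K * L
= 0.5 * 6
= 3.0 m

3.0 m


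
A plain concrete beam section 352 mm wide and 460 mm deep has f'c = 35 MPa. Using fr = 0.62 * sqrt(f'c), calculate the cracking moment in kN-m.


fr = 0.62 * sqrt(35) = 0.62 * 5.9161 = 3.668 MPa
I = 352 * 460^3 / 12 = 2855189333.33 mm^4
y_t = 230.0 mm
M_cr = fr * I / y_t = 3.668 * 2855189333.33 / 230.0 N-mm
= 45.5337 kN-m

45.5337 kN-m


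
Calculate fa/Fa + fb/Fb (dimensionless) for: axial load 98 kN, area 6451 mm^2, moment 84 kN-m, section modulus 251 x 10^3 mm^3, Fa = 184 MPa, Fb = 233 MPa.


f_a = P / A = 98000.0 / 6451 = 15.1914 MPa
f_b = M / S = 84000000.0 / 251000.0 = 334.6614 MPa
Ratio = f_a / Fa + f_b / Fb
= 15.1914 / 184 + 334.6614 / 233
= 1.5189 (dimensionless)

1.5189 (dimensionless)


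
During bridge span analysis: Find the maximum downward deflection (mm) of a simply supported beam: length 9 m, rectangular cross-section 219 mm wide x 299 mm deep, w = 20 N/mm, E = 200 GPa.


I = 219 * 299^3 / 12 = 487838906.75 mm^4
L = 9000.0 mm, w = 20 N/mm, E = 200000.0 MPa
delta = 5 * w * L^4 / (384 * E * I)
= 5 * 20 * 9000.0^4 / (384 * 200000.0 * 487838906.75)
= 17.5119 mm

17.5119 mm


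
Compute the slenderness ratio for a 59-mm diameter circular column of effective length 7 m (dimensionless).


Radius of gyration r = d / 4 = 59 / 4 = 14.75 mm
L_eff = 7000.0 mm
Slenderness ratio = L / r = 7000.0 / 14.75 = 474.58 (dimensionless)

474.58 (dimensionless)


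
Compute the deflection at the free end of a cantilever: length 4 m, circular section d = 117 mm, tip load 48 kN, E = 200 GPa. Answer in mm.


I = pi * d^4 / 64 = pi * 117^4 / 64 = 9198422.33 mm^4
L = 4000.0 mm, P = 48000.0 N, E = 200000.0 MPa
delta = P * L^3 / (3 * E * I)
= 48000.0 * 4000.0^3 / (3 * 200000.0 * 9198422.33)
= 556.6172 mm

556.6172 mm


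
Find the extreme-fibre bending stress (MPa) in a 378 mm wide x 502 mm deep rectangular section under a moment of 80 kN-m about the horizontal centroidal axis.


I = b * h^3 / 12 = 378 * 502^3 / 12 = 3984939252.0 mm^4
y = h / 2 = 502 / 2 = 251.0 mm
M = 80 kN-m = 80000000.0 N-mm
sigma = M * y / I = 80000000.0 * 251.0 / 3984939252.0
= 5.04 MPa

5.04 MPa


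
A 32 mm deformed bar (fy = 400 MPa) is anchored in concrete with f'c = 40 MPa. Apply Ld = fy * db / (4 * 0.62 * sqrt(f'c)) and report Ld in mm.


Ld = (fy * db) / (4 * 0.62 * sqrt(f'c))
= (400 * 32) / (4 * 0.62 * sqrt(40))
= 12800 / 15.6849
= 816.07 mm

816.07 mm


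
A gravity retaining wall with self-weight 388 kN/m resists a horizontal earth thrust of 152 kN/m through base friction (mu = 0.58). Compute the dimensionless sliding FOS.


Resisting force = mu * W = 0.58 * 388 = 225.04 kN/m
FOS = Resisting / Driving = 225.04 / 152
= 1.4805 (dimensionless)

1.4805 (dimensionless)


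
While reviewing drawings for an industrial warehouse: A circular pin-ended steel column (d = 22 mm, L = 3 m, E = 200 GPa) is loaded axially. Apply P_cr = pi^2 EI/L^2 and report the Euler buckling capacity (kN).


I = pi * d^4 / 64 = 11499.01 mm^4
L = 3000.0 mm
P_cr = pi^2 * E * I / L^2
= 9.8696 * 200000.0 * 11499.01 / 3000.0^2
= 2522.02 N = 2.522 kN

2.522 kN


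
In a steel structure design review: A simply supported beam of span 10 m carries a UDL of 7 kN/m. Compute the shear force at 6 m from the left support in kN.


R_A = w * L / 2 = 7 * 10 / 2 = 35.0 kN
V(x) = R_A - w * x = 35.0 - 7 * 6
= -7.0 kN

-7.0 kN


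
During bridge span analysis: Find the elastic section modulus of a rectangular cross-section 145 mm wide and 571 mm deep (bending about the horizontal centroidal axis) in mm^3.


S = b * h^2 / 6
= 145 * 571^2 / 6
= 145 * 326041 / 6
= 7879324.17 mm^3

7879324.17 mm^3


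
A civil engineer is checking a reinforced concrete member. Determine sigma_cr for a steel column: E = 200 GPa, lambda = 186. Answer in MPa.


sigma_cr = pi^2 * E / lambda^2
= 9.8696 * 200000.0 / 186^2
= 9.8696 * 200000.0 / 34596
= 57.0563 MPa

57.0563 MPa


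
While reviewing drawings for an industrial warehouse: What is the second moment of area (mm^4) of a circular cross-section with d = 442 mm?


r = d / 2 = 442 / 2 = 221.0 mm
I = pi * r^4 / 4 = pi * 221.0^4 / 4
= 1873522771.79 mm^4

1873522771.79 mm^4


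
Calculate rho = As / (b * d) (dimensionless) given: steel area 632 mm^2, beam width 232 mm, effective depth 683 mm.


rho = As / (b * d)
= 632 / (232 * 683)
= 632 / 158456
= 0.003988 (dimensionless)

0.003988 (dimensionless)


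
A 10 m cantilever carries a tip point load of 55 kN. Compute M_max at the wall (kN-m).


For a cantilever with a point load at the free end:
M_max = P * L = 55 * 10 = 550 kN-m

550 kN-m


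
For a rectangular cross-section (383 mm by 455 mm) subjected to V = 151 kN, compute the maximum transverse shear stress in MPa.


A = b * h = 383 * 455 = 174265 mm^2
V = 151 kN = 151000.0 N
tau_max = 1.5 * V / A = 1.5 * 151000.0 / 174265
= 1.2997 MPa

1.2997 MPa


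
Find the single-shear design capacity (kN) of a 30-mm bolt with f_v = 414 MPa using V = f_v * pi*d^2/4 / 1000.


A = pi * d^2 / 4 = pi * 30^2 / 4 = 706.8583 mm^2
V = f_v * A / 1000 = 414 * 706.8583 / 1000
= 292.6394 kN

292.6394 kN


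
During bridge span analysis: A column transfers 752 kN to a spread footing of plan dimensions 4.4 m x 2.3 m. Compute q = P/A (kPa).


A = 4.4 * 2.3 = 10.12 m^2
q = P / A = 752 / 10.12
= 74.3083 kPa

74.3083 kPa


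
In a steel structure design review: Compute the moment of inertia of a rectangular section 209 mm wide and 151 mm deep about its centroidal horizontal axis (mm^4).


I = b * h^3 / 12
= 209 * 151^3 / 12
= 209 * 3442951 / 12
= 59964729.92 mm^4

59964729.92 mm^4


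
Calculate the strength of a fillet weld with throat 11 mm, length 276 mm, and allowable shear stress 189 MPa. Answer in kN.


Strength = throat * length * allowable stress
= 11 * 276 * 189 N
= 573804 N
= 573.8 kN

573.8 kN


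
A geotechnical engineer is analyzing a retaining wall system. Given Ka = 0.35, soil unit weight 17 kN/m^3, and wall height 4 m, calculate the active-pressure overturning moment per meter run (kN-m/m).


Pa = 0.5 * Ka * gamma * H^2
= 0.5 * 0.35 * 17 * 4^2
= 47.6 kN/m
Arm = H / 3 = 4 / 3 = 1.3333 m
Mo = Pa * arm = Pa * H / 3 = 47.6 * 4 / 3 = 63.4667 kN-m/m

63.4667 kN-m/m


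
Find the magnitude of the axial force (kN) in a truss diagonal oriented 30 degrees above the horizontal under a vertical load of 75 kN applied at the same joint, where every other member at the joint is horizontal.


At the joint, only the diagonal has a vertical component, so vertical equilibrium gives:
F * sin(30) = 75
F = 75 / sin(30)
= 75 / 0.5
= 150.0 kN

150.0 kN


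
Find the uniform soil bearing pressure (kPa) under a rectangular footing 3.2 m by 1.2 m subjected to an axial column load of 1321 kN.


A = 3.2 * 1.2 = 3.84 m^2
q = P / A = 1321 / 3.84
= 344.0104 kPa

344.0104 kPa


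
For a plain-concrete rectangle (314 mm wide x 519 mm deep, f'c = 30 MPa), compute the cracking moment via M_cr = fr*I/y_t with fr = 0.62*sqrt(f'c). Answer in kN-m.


fr = 0.62 * sqrt(30) = 0.62 * 5.4772 = 3.3959 MPa
I = 314 * 519^3 / 12 = 3658057060.5 mm^4
y_t = 259.5 mm
M_cr = fr * I / y_t = 3.3959 * 3658057060.5 / 259.5 N-mm
= 47.8702 kN-m

47.8702 kN-m


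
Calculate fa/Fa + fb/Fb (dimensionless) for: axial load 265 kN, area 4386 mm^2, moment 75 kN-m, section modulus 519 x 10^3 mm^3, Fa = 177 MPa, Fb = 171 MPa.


f_a = P / A = 265000.0 / 4386 = 60.4195 MPa
f_b = M / S = 75000000.0 / 519000.0 = 144.5087 MPa
Ratio = f_a / Fa + f_b / Fb
= 60.4195 / 177 + 144.5087 / 171
= 1.1864 (dimensionless)

1.1864 (dimensionless)


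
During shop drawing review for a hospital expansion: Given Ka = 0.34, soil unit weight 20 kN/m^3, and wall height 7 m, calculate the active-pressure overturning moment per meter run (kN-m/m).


Pa = 0.5 * Ka * gamma * H^2
= 0.5 * 0.34 * 20 * 7^2
= 166.6 kN/m
Arm = H / 3 = 7 / 3 = 2.3333 m
Mo = Pa * arm = Pa * H / 3 = 166.6 * 7 / 3 = 388.7333 kN-m/m

388.7333 kN-m/m


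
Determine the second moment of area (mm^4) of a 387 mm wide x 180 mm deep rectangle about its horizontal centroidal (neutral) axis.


I = b * h^3 / 12
= 387 * 180^3 / 12
= 387 * 5832000 / 12
= 188082000.0 mm^4

188082000.0 mm^4


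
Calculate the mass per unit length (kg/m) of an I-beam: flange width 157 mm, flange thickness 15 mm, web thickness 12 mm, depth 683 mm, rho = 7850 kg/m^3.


A_flanges = 2 * 157 * 15 = 4710 mm^2
A_web = (683 - 2 * 15) * 12 = 7836 mm^2
A_total = 4710 + 7836 = 12546 mm^2 = 0.012546 m^2
Weight = rho * A = 7850 * 0.012546 = 98.4861 kg/m

98.4861 kg/m


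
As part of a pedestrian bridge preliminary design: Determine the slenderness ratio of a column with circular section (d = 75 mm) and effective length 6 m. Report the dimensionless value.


Radius of gyration r = d / 4 = 75 / 4 = 18.75 mm
L_eff = 6000.0 mm
Slenderness ratio = L / r = 6000.0 / 18.75 = 320.0 (dimensionless)

320.0 (dimensionless)


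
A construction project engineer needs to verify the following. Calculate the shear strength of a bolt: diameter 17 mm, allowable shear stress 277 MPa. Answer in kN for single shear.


A = pi * d^2 / 4 = pi * 17^2 / 4 = 226.9801 mm^2
V = f_v * A / 1000 = 277 * 226.9801 / 1000
= 62.8735 kN

62.8735 kN


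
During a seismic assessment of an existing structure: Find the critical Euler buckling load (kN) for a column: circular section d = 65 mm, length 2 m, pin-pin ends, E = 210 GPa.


I = pi * d^4 / 64 = 876240.51 mm^4
L = 2000.0 mm
P_cr = pi^2 * E * I / L^2
= 9.8696 * 210000.0 * 876240.51 / 2000.0^2
= 454027.73 N = 454.0277 kN

454.0277 kN


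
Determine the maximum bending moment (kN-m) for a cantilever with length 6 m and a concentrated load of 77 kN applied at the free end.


For a cantilever with a point load at the free end:
M_max = P * L = 77 * 6 = 462 kN-m

462 kN-m


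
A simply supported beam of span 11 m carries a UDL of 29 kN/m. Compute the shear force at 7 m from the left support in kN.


R_A = w * L / 2 = 29 * 11 / 2 = 159.5 kN
V(x) = R_A - w * x = 159.5 - 29 * 7
= -43.5 kN

-43.5 kN


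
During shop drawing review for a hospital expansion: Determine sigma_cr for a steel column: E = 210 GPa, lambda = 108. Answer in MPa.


sigma_cr = pi^2 * E / lambda^2
= 9.8696 * 210000.0 / 108^2
= 9.8696 * 210000.0 / 11664
= 177.6935 MPa

177.6935 MPa
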